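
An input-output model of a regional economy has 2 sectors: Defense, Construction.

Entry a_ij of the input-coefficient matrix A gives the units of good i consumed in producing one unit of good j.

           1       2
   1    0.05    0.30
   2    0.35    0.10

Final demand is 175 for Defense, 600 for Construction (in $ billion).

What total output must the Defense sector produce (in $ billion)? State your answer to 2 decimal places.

I − A =
  [   0.95    -0.30]
  [  -0.35     0.90]
det(I−A) = (0.95)(0.90) − (-0.30)(-0.35) = 0.7500
adj(I−A) = [[0.90, 0.30], [0.35, 0.95]]
(I − A)⁻¹ = adj(I−A) / det(I−A) ≈
  [   1.2000     0.4000]
  [   0.4667     1.2667]
x = (I − A)⁻¹ d = adj(I−A)·d / det(I−A), with det(I−A) = 0.7500:
  x_1 = (0.90·175 + 0.30·600) / 0.7500 = 337.50 / 0.7500 = 450.00
  x_2 = (0.35·175 + 0.95·600) / 0.7500 = 631.25 / 0.7500 ≈ 841.67

x_1 = 450.00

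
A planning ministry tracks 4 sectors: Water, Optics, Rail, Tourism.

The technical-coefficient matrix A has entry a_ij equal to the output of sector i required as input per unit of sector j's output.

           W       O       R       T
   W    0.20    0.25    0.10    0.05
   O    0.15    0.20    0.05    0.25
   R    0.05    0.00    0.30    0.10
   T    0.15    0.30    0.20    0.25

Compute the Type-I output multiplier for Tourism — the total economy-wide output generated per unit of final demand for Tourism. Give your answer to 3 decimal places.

m_T = 2.938

I − A =
  [   0.80    -0.25    -0.10    -0.05]
  [  -0.15     0.80    -0.05    -0.25]
  [  -0.05     0.00     0.70    -0.10]
  [  -0.15    -0.30    -0.20     0.75]
Compute the cofactors C_ij = (−1)^(i+j)·(3×3 minor ij) of I−A; the adjugate is their transpose:
adj(I−A) = Cᵀ =
  [ 0.350000   0.139750   0.083125   0.081000]
  [ 0.107125   0.393000   0.086125   0.149625]
  [ 0.042750   0.037875   0.374250   0.065375]
  [ 0.124250   0.195250   0.150875   0.417125]
det(I−A) = Σ_j (I−A)_1j·C_1j = (0.80)(0.350000) + (-0.25)(0.107125) + (-0.10)(0.042750) + (-0.05)(0.124250) = 0.24273125
(I − A)⁻¹ = adj(I−A) / det(I−A) ≈
  [   1.4419     0.5757     0.3425     0.3337]
  [   0.4413     1.6191     0.3548     0.6164]
  [   0.1761     0.1560     1.5418     0.2693]
  [   0.5119     0.8044     0.6216     1.7185]
The output multiplier for sector j is the column-j sum of the Leontief inverse (I − A)⁻¹ = adj(I−A) / det(I−A).
Column T of adj(I−A): (0.081000, 0.149625, 0.065375, 0.417125); det(I−A) = 0.24273125.
m_T = (0.081000 + 0.149625 + 0.065375 + 0.417125) / 0.24273125 = 0.713125 / 0.24273125 ≈ 2.938.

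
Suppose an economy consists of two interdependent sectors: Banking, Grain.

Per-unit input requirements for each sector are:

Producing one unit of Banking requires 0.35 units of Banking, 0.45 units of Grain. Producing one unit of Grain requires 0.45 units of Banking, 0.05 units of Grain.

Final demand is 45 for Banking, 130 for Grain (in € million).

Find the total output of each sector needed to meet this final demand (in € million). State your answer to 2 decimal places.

x_1 = 243.98, x_2 = 252.41

I − A =
  [   0.65    -0.45]
  [  -0.45     0.95]
det(I−A) = (0.65)(0.95) − (-0.45)(-0.45) = 0.4150
adj(I−A) = [[0.95, 0.45], [0.45, 0.65]]
(I − A)⁻¹ = adj(I−A) / det(I−A) ≈
  [   2.2892     1.0843]
  [   1.0843     1.5663]
x = (I − A)⁻¹ d = adj(I−A)·d / det(I−A), with det(I−A) = 0.4150:
  x_1 = (0.95·45 + 0.45·130) / 0.4150 = 101.25 / 0.4150 ≈ 243.98
  x_2 = (0.45·45 + 0.65·130) / 0.4150 = 104.75 / 0.4150 ≈ 252.41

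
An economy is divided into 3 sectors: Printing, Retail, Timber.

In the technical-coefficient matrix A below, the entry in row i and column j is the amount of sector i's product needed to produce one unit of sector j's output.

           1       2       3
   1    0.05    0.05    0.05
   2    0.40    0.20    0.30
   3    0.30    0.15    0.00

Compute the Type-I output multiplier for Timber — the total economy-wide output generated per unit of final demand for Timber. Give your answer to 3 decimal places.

I − A =
  [   0.95    -0.05    -0.05]
  [  -0.40     0.80    -0.30]
  [  -0.30    -0.15     1.00]
Cofactors of I−A, C_ij = (−1)^(i+j)·(minor ij) (rows/columns in the sector order above):
  C_11 = (0.80)(1.00) − (-0.30)(-0.15) = 0.7550
  C_12 = −[(-0.40)(1.00) − (-0.30)(-0.30)] = 0.4900
  C_13 = (-0.40)(-0.15) − (0.80)(-0.30) = 0.3000
  C_21 = −[(-0.05)(1.00) − (-0.05)(-0.15)] = 0.0575
  C_22 = (0.95)(1.00) − (-0.05)(-0.30) = 0.9350
  C_23 = −[(0.95)(-0.15) − (-0.05)(-0.30)] = 0.1575
  C_31 = (-0.05)(-0.30) − (-0.05)(0.80) = 0.0550
  C_32 = −[(0.95)(-0.30) − (-0.05)(-0.40)] = 0.3050
  C_33 = (0.95)(0.80) − (-0.05)(-0.40) = 0.7400
det(I−A) = Σ_j (I−A)_1j·C_1j = (0.95)(0.7550) + (-0.05)(0.4900) + (-0.05)(0.3000) = 0.67775
adj(I−A) = Cᵀ =
  [ 0.7550   0.0575   0.0550]
  [ 0.4900   0.9350   0.3050]
  [ 0.3000   0.1575   0.7400]
(I − A)⁻¹ = adj(I−A) / det(I−A) ≈
  [   1.1140     0.0848     0.0812]
  [   0.7230     1.3796     0.4500]
  [   0.4426     0.2324     1.0918]
The output multiplier for sector j is the column-j sum of the Leontief inverse (I − A)⁻¹ = adj(I−A) / det(I−A).
Column 3 of adj(I−A): (0.0550, 0.3050, 0.7400); det(I−A) = 0.67775.
m_3 = (0.0550 + 0.3050 + 0.7400) / 0.67775 = 1.10 / 0.67775 ≈ 1.623.

m_3 = 1.623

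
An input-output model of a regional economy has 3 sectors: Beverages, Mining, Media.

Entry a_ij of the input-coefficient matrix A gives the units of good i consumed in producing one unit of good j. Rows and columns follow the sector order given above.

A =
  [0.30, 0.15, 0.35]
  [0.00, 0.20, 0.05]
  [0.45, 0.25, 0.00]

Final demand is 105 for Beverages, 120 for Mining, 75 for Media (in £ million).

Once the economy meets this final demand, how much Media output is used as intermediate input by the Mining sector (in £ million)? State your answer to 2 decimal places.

z_32 = 41.53

I − A =
  [   0.70    -0.15    -0.35]
  [   0.00     0.80    -0.05]
  [  -0.45    -0.25     1.00]
Cofactors of I−A, C_ij = (−1)^(i+j)·(minor ij) (rows/columns in the sector order above):
  C_11 = (0.80)(1.00) − (-0.05)(-0.25) = 0.7875
  C_12 = −[(0.00)(1.00) − (-0.05)(-0.45)] = 0.0225
  C_13 = (0.00)(-0.25) − (0.80)(-0.45) = 0.3600
  C_21 = −[(-0.15)(1.00) − (-0.35)(-0.25)] = 0.2375
  C_22 = (0.70)(1.00) − (-0.35)(-0.45) = 0.5425
  C_23 = −[(0.70)(-0.25) − (-0.15)(-0.45)] = 0.2425
  C_31 = (-0.15)(-0.05) − (-0.35)(0.80) = 0.2875
  C_32 = −[(0.70)(-0.05) − (-0.35)(0.00)] = 0.0350
  C_33 = (0.70)(0.80) − (-0.15)(0.00) = 0.5600
det(I−A) = Σ_j (I−A)_1j·C_1j = (0.70)(0.7875) + (-0.15)(0.0225) + (-0.35)(0.3600) = 0.421875
adj(I−A) = Cᵀ =
  [ 0.7875   0.2375   0.2875]
  [ 0.0225   0.5425   0.0350]
  [ 0.3600   0.2425   0.5600]
(I − A)⁻¹ = adj(I−A) / det(I−A) ≈
  [   1.8667     0.5630     0.6815]
  [   0.0533     1.2859     0.0830]
  [   0.8533     0.5748     1.3274]
First solve x = (I − A)⁻¹ d = adj(I−A)·d / det(I−A); in particular x_2 = (0.0225·105 + 0.5425·120 + 0.0350·75) / 0.421875 = 70.0875 / 0.421875 ≈ 166.1333.
Intermediate flow from 3 to 2: z_32 = a_32 · x_2 = 0.25 × 70.0875 / 0.421875 = 17.521875 / 0.421875 ≈ 41.53.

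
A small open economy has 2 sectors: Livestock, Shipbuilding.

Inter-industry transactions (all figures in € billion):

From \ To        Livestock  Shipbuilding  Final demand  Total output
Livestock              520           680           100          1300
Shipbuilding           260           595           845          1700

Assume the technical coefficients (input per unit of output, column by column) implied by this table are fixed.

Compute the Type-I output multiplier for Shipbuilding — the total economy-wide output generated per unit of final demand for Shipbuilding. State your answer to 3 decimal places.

Technical coefficients a_ij = z_ij / X_j:
  a_LL = 520/1300 = 0.40, a_SL = 260/1300 = 0.20
  a_LS = 680/1700 = 0.40, a_SS = 595/1700 = 0.35
I − A =
  [   0.60    -0.40]
  [  -0.20     0.65]
det(I−A) = (0.60)(0.65) − (-0.40)(-0.20) = 0.3100
adj(I−A) = [[0.65, 0.40], [0.20, 0.60]]
(I − A)⁻¹ = adj(I−A) / det(I−A) ≈
  [   2.0968     1.2903]
  [   0.6452     1.9355]
The output multiplier for sector j is the column-j sum of the Leontief inverse (I − A)⁻¹ = adj(I−A) / det(I−A).
Column S of adj(I−A): (0.40, 0.60); det(I−A) = 0.3100.
m_S = (0.40 + 0.60) / 0.3100 = 1.00 / 0.3100 ≈ 3.226.

m_S = 3.226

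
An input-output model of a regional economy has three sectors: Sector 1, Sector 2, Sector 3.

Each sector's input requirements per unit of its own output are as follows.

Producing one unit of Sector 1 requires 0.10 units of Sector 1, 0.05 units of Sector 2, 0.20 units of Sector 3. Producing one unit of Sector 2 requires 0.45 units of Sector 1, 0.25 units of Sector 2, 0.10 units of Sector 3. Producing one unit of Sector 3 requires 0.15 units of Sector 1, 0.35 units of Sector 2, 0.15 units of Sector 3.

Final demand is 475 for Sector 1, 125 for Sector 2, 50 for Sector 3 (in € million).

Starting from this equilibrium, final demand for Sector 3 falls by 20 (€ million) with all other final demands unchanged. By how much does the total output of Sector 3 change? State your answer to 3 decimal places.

Δx_3 = -27.862

I − A =
  [   0.90    -0.45    -0.15]
  [  -0.05     0.75    -0.35]
  [  -0.20    -0.10     0.85]
Cofactors of I−A, C_ij = (−1)^(i+j)·(minor ij) (rows/columns in the sector order above):
  C_11 = (0.75)(0.85) − (-0.35)(-0.10) = 0.6025
  C_12 = −[(-0.05)(0.85) − (-0.35)(-0.20)] = 0.1125
  C_13 = (-0.05)(-0.10) − (0.75)(-0.20) = 0.1550
  C_21 = −[(-0.45)(0.85) − (-0.15)(-0.10)] = 0.3975
  C_22 = (0.90)(0.85) − (-0.15)(-0.20) = 0.7350
  C_23 = −[(0.90)(-0.10) − (-0.45)(-0.20)] = 0.1800
  C_31 = (-0.45)(-0.35) − (-0.15)(0.75) = 0.2700
  C_32 = −[(0.90)(-0.35) − (-0.15)(-0.05)] = 0.3225
  C_33 = (0.90)(0.75) − (-0.45)(-0.05) = 0.6525
det(I−A) = Σ_j (I−A)_1j·C_1j = (0.90)(0.6025) + (-0.45)(0.1125) + (-0.15)(0.1550) = 0.468375
adj(I−A) = Cᵀ =
  [ 0.6025   0.3975   0.2700]
  [ 0.1125   0.7350   0.3225]
  [ 0.1550   0.1800   0.6525]
(I − A)⁻¹ = adj(I−A) / det(I−A) ≈
  [   1.2864     0.8487     0.5765]
  [   0.2402     1.5693     0.6886]
  [   0.3309     0.3843     1.3931]
Δx = (I − A)⁻¹ Δd with Δd having -20 in the Sector 3 component and 0 elsewhere.
So Δx_3 = L_33 · (-20), where L_33 = adj(I−A)_33 / det(I−A) = 0.6525 / 0.468375.
Δx_3 = 0.6525 × (-20) / 0.468375 = -13.05 / 0.468375 ≈ -27.862.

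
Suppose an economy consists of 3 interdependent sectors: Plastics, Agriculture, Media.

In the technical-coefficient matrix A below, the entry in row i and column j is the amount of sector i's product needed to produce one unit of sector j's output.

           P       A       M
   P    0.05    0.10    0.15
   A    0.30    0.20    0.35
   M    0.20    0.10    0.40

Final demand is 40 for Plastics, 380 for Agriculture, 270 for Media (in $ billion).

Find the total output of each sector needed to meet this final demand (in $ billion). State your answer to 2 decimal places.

x_P = 238.73, x_A = 858.84, x_M = 672.71

I − A =
  [   0.95    -0.10    -0.15]
  [  -0.30     0.80    -0.35]
  [  -0.20    -0.10     0.60]
Cofactors of I−A, C_ij = (−1)^(i+j)·(minor ij) (rows/columns in the sector order above):
  C_11 = (0.80)(0.60) − (-0.35)(-0.10) = 0.4450
  C_12 = −[(-0.30)(0.60) − (-0.35)(-0.20)] = 0.2500
  C_13 = (-0.30)(-0.10) − (0.80)(-0.20) = 0.1900
  C_21 = −[(-0.10)(0.60) − (-0.15)(-0.10)] = 0.0750
  C_22 = (0.95)(0.60) − (-0.15)(-0.20) = 0.5400
  C_23 = −[(0.95)(-0.10) − (-0.10)(-0.20)] = 0.1150
  C_31 = (-0.10)(-0.35) − (-0.15)(0.80) = 0.1550
  C_32 = −[(0.95)(-0.35) − (-0.15)(-0.30)] = 0.3775
  C_33 = (0.95)(0.80) − (-0.10)(-0.30) = 0.7300
det(I−A) = Σ_j (I−A)_1j·C_1j = (0.95)(0.4450) + (-0.10)(0.2500) + (-0.15)(0.1900) = 0.36925
adj(I−A) = Cᵀ =
  [ 0.4450   0.0750   0.1550]
  [ 0.2500   0.5400   0.3775]
  [ 0.1900   0.1150   0.7300]
(I − A)⁻¹ = adj(I−A) / det(I−A) ≈
  [   1.2051     0.2031     0.4198]
  [   0.6770     1.4624     1.0223]
  [   0.5146     0.3114     1.9770]
x = (I − A)⁻¹ d = adj(I−A)·d / det(I−A), with det(I−A) = 0.36925:
  x_P = (0.4450·40 + 0.0750·380 + 0.1550·270) / 0.36925 = 88.15 / 0.36925 ≈ 238.73
  x_A = (0.2500·40 + 0.5400·380 + 0.3775·270) / 0.36925 = 317.125 / 0.36925 ≈ 858.84
  x_M = (0.1900·40 + 0.1150·380 + 0.7300·270) / 0.36925 = 248.40 / 0.36925 ≈ 672.71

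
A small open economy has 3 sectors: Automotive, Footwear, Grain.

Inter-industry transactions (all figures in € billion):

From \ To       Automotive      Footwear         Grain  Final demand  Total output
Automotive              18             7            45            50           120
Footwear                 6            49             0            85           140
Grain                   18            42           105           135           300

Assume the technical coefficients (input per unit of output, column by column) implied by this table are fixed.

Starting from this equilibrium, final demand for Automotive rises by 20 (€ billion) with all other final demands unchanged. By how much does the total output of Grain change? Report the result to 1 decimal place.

Technical coefficients a_ij = z_ij / X_j:
  a_11 = 18/120 = 0.15, a_21 = 6/120 = 0.05, a_31 = 18/120 = 0.15
  a_12 = 7/140 = 0.05, a_22 = 49/140 = 0.35, a_32 = 42/140 = 0.30
  a_13 = 45/300 = 0.15, a_23 = 0/300 = 0.00, a_33 = 105/300 = 0.35
I − A =
  [   0.85    -0.05    -0.15]
  [  -0.05     0.65     0.00]
  [  -0.15    -0.30     0.65]
Cofactors of I−A, C_ij = (−1)^(i+j)·(minor ij) (rows/columns in the sector order above):
  C_11 = (0.65)(0.65) − (0.00)(-0.30) = 0.4225
  C_12 = −[(-0.05)(0.65) − (0.00)(-0.15)] = 0.0325
  C_13 = (-0.05)(-0.30) − (0.65)(-0.15) = 0.1125
  C_21 = −[(-0.05)(0.65) − (-0.15)(-0.30)] = 0.0775
  C_22 = (0.85)(0.65) − (-0.15)(-0.15) = 0.5300
  C_23 = −[(0.85)(-0.30) − (-0.05)(-0.15)] = 0.2625
  C_31 = (-0.05)(0.00) − (-0.15)(0.65) = 0.0975
  C_32 = −[(0.85)(0.00) − (-0.15)(-0.05)] = 0.0075
  C_33 = (0.85)(0.65) − (-0.05)(-0.05) = 0.5500
det(I−A) = Σ_j (I−A)_1j·C_1j = (0.85)(0.4225) + (-0.05)(0.0325) + (-0.15)(0.1125) = 0.340625
adj(I−A) = Cᵀ =
  [ 0.4225   0.0775   0.0975]
  [ 0.0325   0.5300   0.0075]
  [ 0.1125   0.2625   0.5500]
(I − A)⁻¹ = adj(I−A) / det(I−A) ≈
  [   1.2404     0.2275     0.2862]
  [   0.0954     1.5560     0.0220]
  [   0.3303     0.7706     1.6147]
Δx = (I − A)⁻¹ Δd with Δd having +20 in the Automotive component and 0 elsewhere.
So Δx_3 = L_31 · (+20), where L_31 = adj(I−A)_31 / det(I−A) = 0.1125 / 0.340625.
Δx_3 = 0.1125 × (+20) / 0.340625 = 2.25 / 0.340625 ≈ 6.6.

Δx_3 = 6.6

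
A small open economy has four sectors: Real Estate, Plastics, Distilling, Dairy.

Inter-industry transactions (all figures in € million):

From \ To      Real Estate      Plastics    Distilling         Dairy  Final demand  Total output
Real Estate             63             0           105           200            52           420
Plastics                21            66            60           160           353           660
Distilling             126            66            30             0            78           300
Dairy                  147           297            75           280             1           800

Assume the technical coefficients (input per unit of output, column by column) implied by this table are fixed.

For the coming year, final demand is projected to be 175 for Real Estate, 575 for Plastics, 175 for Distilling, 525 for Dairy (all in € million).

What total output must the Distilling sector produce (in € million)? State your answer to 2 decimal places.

Technical coefficients a_ij = z_ij / X_j:
  a_11 = 63/420 = 0.15, a_21 = 21/420 = 0.05, a_31 = 126/420 = 0.30, a_41 = 147/420 = 0.35
  a_12 = 0/660 = 0.00, a_22 = 66/660 = 0.10, a_32 = 66/660 = 0.10, a_42 = 297/660 = 0.45
  a_13 = 105/300 = 0.35, a_23 = 60/300 = 0.20, a_33 = 30/300 = 0.10, a_43 = 75/300 = 0.25
  a_14 = 200/800 = 0.25, a_24 = 160/800 = 0.20, a_34 = 0/800 = 0.00, a_44 = 280/800 = 0.35
I − A =
  [   0.85     0.00    -0.35    -0.25]
  [  -0.05     0.90    -0.20    -0.20]
  [  -0.30    -0.10     0.90     0.00]
  [  -0.35    -0.45    -0.25     0.65]
Compute the cofactors C_ij = (−1)^(i+j)·(3×3 minor ij) of I−A; the adjugate is their transpose:
adj(I−A) = Cᵀ =
  [ 0.427500   0.130250   0.252000   0.204500]
  [ 0.146250   0.331500   0.174500   0.158250]
  [ 0.158750   0.080250   0.336375   0.085750]
  [ 0.392500   0.330500   0.385875   0.575250]
det(I−A) = Σ_j (I−A)_1j·C_1j = (0.85)(0.427500) + (0.00)(0.146250) + (-0.35)(0.158750) + (-0.25)(0.392500) = 0.2096875
(I − A)⁻¹ = adj(I−A) / det(I−A) ≈
  [   2.0387     0.6212     1.2018     0.9753]
  [   0.6975     1.5809     0.8322     0.7547]
  [   0.7571     0.3827     1.6042     0.4089]
  [   1.8718     1.5762     1.8402     2.7434]
x = (I − A)⁻¹ d = adj(I−A)·d / det(I−A), with det(I−A) = 0.2096875:
  x_1 = (0.427500·175 + 0.130250·575 + 0.252000·175 + 0.204500·525) / 0.2096875 = 301.16875 / 0.2096875 ≈ 1436.27
  x_2 = (0.146250·175 + 0.331500·575 + 0.174500·175 + 0.158250·525) / 0.2096875 = 329.825 / 0.2096875 ≈ 1572.94
  x_3 = (0.158750·175 + 0.080250·575 + 0.336375·175 + 0.085750·525) / 0.2096875 = 177.809375 / 0.2096875 ≈ 847.97
  x_4 = (0.392500·175 + 0.330500·575 + 0.385875·175 + 0.575250·525) / 0.2096875 = 628.259375 / 0.2096875 ≈ 2996.17

x_3 = 847.97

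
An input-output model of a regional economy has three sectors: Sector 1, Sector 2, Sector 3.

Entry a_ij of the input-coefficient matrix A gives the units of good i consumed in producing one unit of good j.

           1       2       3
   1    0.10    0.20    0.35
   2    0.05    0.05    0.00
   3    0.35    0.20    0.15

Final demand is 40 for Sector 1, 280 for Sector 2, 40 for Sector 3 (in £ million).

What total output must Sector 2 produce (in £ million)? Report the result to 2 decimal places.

x_2 = 304.66

I − A =
  [   0.90    -0.20    -0.35]
  [  -0.05     0.95     0.00]
  [  -0.35    -0.20     0.85]
Cofactors of I−A, C_ij = (−1)^(i+j)·(minor ij) (rows/columns in the sector order above):
  C_11 = (0.95)(0.85) − (0.00)(-0.20) = 0.8075
  C_12 = −[(-0.05)(0.85) − (0.00)(-0.35)] = 0.0425
  C_13 = (-0.05)(-0.20) − (0.95)(-0.35) = 0.3425
  C_21 = −[(-0.20)(0.85) − (-0.35)(-0.20)] = 0.2400
  C_22 = (0.90)(0.85) − (-0.35)(-0.35) = 0.6425
  C_23 = −[(0.90)(-0.20) − (-0.20)(-0.35)] = 0.2500
  C_31 = (-0.20)(0.00) − (-0.35)(0.95) = 0.3325
  C_32 = −[(0.90)(0.00) − (-0.35)(-0.05)] = 0.0175
  C_33 = (0.90)(0.95) − (-0.20)(-0.05) = 0.8450
det(I−A) = Σ_j (I−A)_1j·C_1j = (0.90)(0.8075) + (-0.20)(0.0425) + (-0.35)(0.3425) = 0.598375
adj(I−A) = Cᵀ =
  [ 0.8075   0.2400   0.3325]
  [ 0.0425   0.6425   0.0175]
  [ 0.3425   0.2500   0.8450]
(I − A)⁻¹ = adj(I−A) / det(I−A) ≈
  [   1.3495     0.4011     0.5557]
  [   0.0710     1.0737     0.0292]
  [   0.5724     0.4178     1.4122]
x = (I − A)⁻¹ d = adj(I−A)·d / det(I−A), with det(I−A) = 0.598375:
  x_1 = (0.8075·40 + 0.2400·280 + 0.3325·40) / 0.598375 = 112.80 / 0.598375 ≈ 188.51
  x_2 = (0.0425·40 + 0.6425·280 + 0.0175·40) / 0.598375 = 182.30 / 0.598375 ≈ 304.66
  x_3 = (0.3425·40 + 0.2500·280 + 0.8450·40) / 0.598375 = 117.50 / 0.598375 ≈ 196.37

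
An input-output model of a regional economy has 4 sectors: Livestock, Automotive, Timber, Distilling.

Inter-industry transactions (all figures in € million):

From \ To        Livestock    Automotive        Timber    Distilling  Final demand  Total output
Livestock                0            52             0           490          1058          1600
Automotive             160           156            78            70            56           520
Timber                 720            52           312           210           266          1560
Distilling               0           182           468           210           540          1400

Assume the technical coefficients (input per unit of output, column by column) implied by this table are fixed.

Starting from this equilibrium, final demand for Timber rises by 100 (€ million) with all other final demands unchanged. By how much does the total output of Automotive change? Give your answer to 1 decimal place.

Δx_A = 18.6

Technical coefficients a_ij = z_ij / X_j:
  a_LL = 0/1600 = 0.00, a_AL = 160/1600 = 0.10, a_TL = 720/1600 = 0.45, a_DL = 0/1600 = 0.00
  a_LA = 52/520 = 0.10, a_AA = 156/520 = 0.30, a_TA = 52/520 = 0.10, a_DA = 182/520 = 0.35
  a_LT = 0/1560 = 0.00, a_AT = 78/1560 = 0.05, a_TT = 312/1560 = 0.20, a_DT = 468/1560 = 0.30
  a_LD = 490/1400 = 0.35, a_AD = 70/1400 = 0.05, a_TD = 210/1400 = 0.15, a_DD = 210/1400 = 0.15
I − A =
  [   1.00    -0.10     0.00    -0.35]
  [  -0.10     0.70    -0.05    -0.05]
  [  -0.45    -0.10     0.80    -0.15]
  [   0.00    -0.35    -0.30     0.85]
Compute the cofactors C_ij = (−1)^(i+j)·(3×3 minor ij) of I−A; the adjugate is their transpose:
adj(I−A) = Cᵀ =
  [ 0.422125   0.172000   0.085375   0.199000]
  [ 0.089375   0.587750   0.068000   0.083375]
  [ 0.273625   0.230875   0.556750   0.224500]
  [ 0.133375   0.323500   0.224500   0.544750]
det(I−A) = Σ_j (I−A)_1j·C_1j = (1.00)(0.422125) + (-0.10)(0.089375) + (0.00)(0.273625) + (-0.35)(0.133375) = 0.36650625
(I − A)⁻¹ = adj(I−A) / det(I−A) ≈
  [   1.1518     0.4693     0.2329     0.5430]
  [   0.2439     1.6037     0.1855     0.2275]
  [   0.7466     0.6299     1.5191     0.6125]
  [   0.3639     0.8827     0.6125     1.4863]
Δx = (I − A)⁻¹ Δd with Δd having +100 in the Timber component and 0 elsewhere.
So Δx_A = L_AT · (+100), where L_AT = adj(I−A)_AT / det(I−A) = 0.068000 / 0.36650625.
Δx_A = 0.068000 × (+100) / 0.36650625 = 6.80 / 0.36650625 ≈ 18.6.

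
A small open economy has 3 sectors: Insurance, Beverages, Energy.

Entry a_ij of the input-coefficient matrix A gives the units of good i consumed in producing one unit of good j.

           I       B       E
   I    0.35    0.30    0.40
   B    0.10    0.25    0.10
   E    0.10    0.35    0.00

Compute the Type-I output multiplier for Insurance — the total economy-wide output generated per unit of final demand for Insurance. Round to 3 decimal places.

m_I = 2.411

I − A =
  [   0.65    -0.30    -0.40]
  [  -0.10     0.75    -0.10]
  [  -0.10    -0.35     1.00]
Cofactors of I−A, C_ij = (−1)^(i+j)·(minor ij) (rows/columns in the sector order above):
  C_11 = (0.75)(1.00) − (-0.10)(-0.35) = 0.7150
  C_12 = −[(-0.10)(1.00) − (-0.10)(-0.10)] = 0.1100
  C_13 = (-0.10)(-0.35) − (0.75)(-0.10) = 0.1100
  C_21 = −[(-0.30)(1.00) − (-0.40)(-0.35)] = 0.4400
  C_22 = (0.65)(1.00) − (-0.40)(-0.10) = 0.6100
  C_23 = −[(0.65)(-0.35) − (-0.30)(-0.10)] = 0.2575
  C_31 = (-0.30)(-0.10) − (-0.40)(0.75) = 0.3300
  C_32 = −[(0.65)(-0.10) − (-0.40)(-0.10)] = 0.1050
  C_33 = (0.65)(0.75) − (-0.30)(-0.10) = 0.4575
det(I−A) = Σ_j (I−A)_1j·C_1j = (0.65)(0.7150) + (-0.30)(0.1100) + (-0.40)(0.1100) = 0.38775
adj(I−A) = Cᵀ =
  [ 0.7150   0.4400   0.3300]
  [ 0.1100   0.6100   0.1050]
  [ 0.1100   0.2575   0.4575]
(I − A)⁻¹ = adj(I−A) / det(I−A) ≈
  [   1.8440     1.1348     0.8511]
  [   0.2837     1.5732     0.2708]
  [   0.2837     0.6641     1.1799]
The output multiplier for sector j is the column-j sum of the Leontief inverse (I − A)⁻¹ = adj(I−A) / det(I−A).
Column I of adj(I−A): (0.7150, 0.1100, 0.1100); det(I−A) = 0.38775.
m_I = (0.7150 + 0.1100 + 0.1100) / 0.38775 = 0.935 / 0.38775 ≈ 2.411.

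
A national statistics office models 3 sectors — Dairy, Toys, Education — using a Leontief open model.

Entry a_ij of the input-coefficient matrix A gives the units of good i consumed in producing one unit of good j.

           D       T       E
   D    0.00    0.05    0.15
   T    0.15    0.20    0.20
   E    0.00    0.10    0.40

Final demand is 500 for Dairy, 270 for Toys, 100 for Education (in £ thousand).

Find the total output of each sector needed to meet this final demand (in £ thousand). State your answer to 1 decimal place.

I − A =
  [   1.00    -0.05    -0.15]
  [  -0.15     0.80    -0.20]
  [   0.00    -0.10     0.60]
Cofactors of I−A, C_ij = (−1)^(i+j)·(minor ij) (rows/columns in the sector order above):
  C_11 = (0.80)(0.60) − (-0.20)(-0.10) = 0.4600
  C_12 = −[(-0.15)(0.60) − (-0.20)(0.00)] = 0.0900
  C_13 = (-0.15)(-0.10) − (0.80)(0.00) = 0.0150
  C_21 = −[(-0.05)(0.60) − (-0.15)(-0.10)] = 0.0450
  C_22 = (1.00)(0.60) − (-0.15)(0.00) = 0.6000
  C_23 = −[(1.00)(-0.10) − (-0.05)(0.00)] = 0.1000
  C_31 = (-0.05)(-0.20) − (-0.15)(0.80) = 0.1300
  C_32 = −[(1.00)(-0.20) − (-0.15)(-0.15)] = 0.2225
  C_33 = (1.00)(0.80) − (-0.05)(-0.15) = 0.7925
det(I−A) = Σ_j (I−A)_1j·C_1j = (1.00)(0.4600) + (-0.05)(0.0900) + (-0.15)(0.0150) = 0.45325
adj(I−A) = Cᵀ =
  [ 0.4600   0.0450   0.1300]
  [ 0.0900   0.6000   0.2225]
  [ 0.0150   0.1000   0.7925]
(I − A)⁻¹ = adj(I−A) / det(I−A) ≈
  [   1.0149     0.0993     0.2868]
  [   0.1986     1.3238     0.4909]
  [   0.0331     0.2206     1.7485]
x = (I − A)⁻¹ d = adj(I−A)·d / det(I−A), with det(I−A) = 0.45325:
  x_D = (0.4600·500 + 0.0450·270 + 0.1300·100) / 0.45325 = 255.15 / 0.45325 ≈ 562.9
  x_T = (0.0900·500 + 0.6000·270 + 0.2225·100) / 0.45325 = 229.25 / 0.45325 ≈ 505.8
  x_E = (0.0150·500 + 0.1000·270 + 0.7925·100) / 0.45325 = 113.75 / 0.45325 ≈ 251.0

x_D = 562.9, x_T = 505.8, x_E = 251.0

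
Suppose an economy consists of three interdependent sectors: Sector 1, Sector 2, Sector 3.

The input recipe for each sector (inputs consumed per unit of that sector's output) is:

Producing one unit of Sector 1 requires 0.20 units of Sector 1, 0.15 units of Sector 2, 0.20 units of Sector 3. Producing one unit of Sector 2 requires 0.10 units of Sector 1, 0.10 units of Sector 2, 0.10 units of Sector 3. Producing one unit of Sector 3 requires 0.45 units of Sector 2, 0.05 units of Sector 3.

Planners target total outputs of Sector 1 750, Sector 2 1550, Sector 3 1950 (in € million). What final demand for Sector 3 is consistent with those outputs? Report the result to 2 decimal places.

I − A =
  [   0.80    -0.10     0.00]
  [  -0.15     0.90    -0.45]
  [  -0.20    -0.10     0.95]
d = (I − A) x:
  d_1 = (+0.80)·750 + (-0.10)·1550 + (+0.00)·1950 = 445.00
  d_2 = (-0.15)·750 + (+0.90)·1550 + (-0.45)·1950 = 405.00
  d_3 = (-0.20)·750 + (-0.10)·1550 + (+0.95)·1950 = 1547.50

d_3 = 1547.50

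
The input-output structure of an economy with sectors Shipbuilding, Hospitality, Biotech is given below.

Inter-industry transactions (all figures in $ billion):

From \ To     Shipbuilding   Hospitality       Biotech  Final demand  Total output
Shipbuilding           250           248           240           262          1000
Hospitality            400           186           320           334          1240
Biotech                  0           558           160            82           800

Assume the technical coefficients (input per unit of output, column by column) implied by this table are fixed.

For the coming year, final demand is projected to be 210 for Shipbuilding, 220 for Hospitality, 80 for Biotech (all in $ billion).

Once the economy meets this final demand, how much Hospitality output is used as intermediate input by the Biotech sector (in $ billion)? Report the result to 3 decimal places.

z_HB = 243.813

Technical coefficients a_ij = z_ij / X_j:
  a_SS = 250/1000 = 0.25, a_HS = 400/1000 = 0.40, a_BS = 0/1000 = 0.00
  a_SH = 248/1240 = 0.20, a_HH = 186/1240 = 0.15, a_BH = 558/1240 = 0.45
  a_SB = 240/800 = 0.30, a_HB = 320/800 = 0.40, a_BB = 160/800 = 0.20
I − A =
  [   0.75    -0.20    -0.30]
  [  -0.40     0.85    -0.40]
  [   0.00    -0.45     0.80]
Cofactors of I−A, C_ij = (−1)^(i+j)·(minor ij) (rows/columns in the sector order above):
  C_11 = (0.85)(0.80) − (-0.40)(-0.45) = 0.5000
  C_12 = −[(-0.40)(0.80) − (-0.40)(0.00)] = 0.3200
  C_13 = (-0.40)(-0.45) − (0.85)(0.00) = 0.1800
  C_21 = −[(-0.20)(0.80) − (-0.30)(-0.45)] = 0.2950
  C_22 = (0.75)(0.80) − (-0.30)(0.00) = 0.6000
  C_23 = −[(0.75)(-0.45) − (-0.20)(0.00)] = 0.3375
  C_31 = (-0.20)(-0.40) − (-0.30)(0.85) = 0.3350
  C_32 = −[(0.75)(-0.40) − (-0.30)(-0.40)] = 0.4200
  C_33 = (0.75)(0.85) − (-0.20)(-0.40) = 0.5575
det(I−A) = Σ_j (I−A)_1j·C_1j = (0.75)(0.5000) + (-0.20)(0.3200) + (-0.30)(0.1800) = 0.2570
adj(I−A) = Cᵀ =
  [ 0.5000   0.2950   0.3350]
  [ 0.3200   0.6000   0.4200]
  [ 0.1800   0.3375   0.5575]
(I − A)⁻¹ = adj(I−A) / det(I−A) ≈
  [   1.9455     1.1479     1.3035]
  [   1.2451     2.3346     1.6342]
  [   0.7004     1.3132     2.1693]
First solve x = (I − A)⁻¹ d = adj(I−A)·d / det(I−A); in particular x_B = (0.1800·210 + 0.3375·220 + 0.5575·80) / 0.2570 = 156.65 / 0.2570 ≈ 609.53307.
Intermediate flow from H to B: z_HB = a_HB · x_B = 0.40 × 156.65 / 0.2570 = 62.66 / 0.2570 ≈ 243.813.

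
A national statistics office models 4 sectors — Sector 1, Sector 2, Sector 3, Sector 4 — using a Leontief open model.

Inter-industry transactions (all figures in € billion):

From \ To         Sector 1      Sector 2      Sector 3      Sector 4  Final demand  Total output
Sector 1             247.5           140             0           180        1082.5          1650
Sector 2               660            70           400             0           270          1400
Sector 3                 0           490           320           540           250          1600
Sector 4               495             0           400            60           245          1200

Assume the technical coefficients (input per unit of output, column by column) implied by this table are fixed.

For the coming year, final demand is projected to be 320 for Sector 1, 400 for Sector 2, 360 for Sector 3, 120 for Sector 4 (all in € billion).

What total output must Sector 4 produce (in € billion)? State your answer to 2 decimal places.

Technical coefficients a_ij = z_ij / X_j:
  a_11 = 247.5/1650 = 0.15, a_21 = 660/1650 = 0.40, a_31 = 0/1650 = 0.00, a_41 = 495/1650 = 0.30
  a_12 = 140/1400 = 0.10, a_22 = 70/1400 = 0.05, a_32 = 490/1400 = 0.35, a_42 = 0/1400 = 0.00
  a_13 = 0/1600 = 0.00, a_23 = 400/1600 = 0.25, a_33 = 320/1600 = 0.20, a_43 = 400/1600 = 0.25
  a_14 = 180/1200 = 0.15, a_24 = 0/1200 = 0.00, a_34 = 540/1200 = 0.45, a_44 = 60/1200 = 0.05
I − A =
  [   0.85    -0.10     0.00    -0.15]
  [  -0.40     0.95    -0.25     0.00]
  [   0.00    -0.35     0.80    -0.45]
  [  -0.30     0.00    -0.25     0.95]
Compute the cofactors C_ij = (−1)^(i+j)·(3×3 minor ij) of I−A; the adjugate is their transpose:
adj(I−A) = Cᵀ =
  [ 0.532000   0.077875   0.059375   0.112125]
  [ 0.292750   0.514375   0.205625   0.143625]
  [ 0.261250   0.280375   0.686375   0.366375]
  [ 0.236750   0.098375   0.199375   0.539625]
det(I−A) = Σ_j (I−A)_1j·C_1j = (0.85)(0.532000) + (-0.10)(0.292750) + (0.00)(0.261250) + (-0.15)(0.236750) = 0.3874125
(I − A)⁻¹ = adj(I−A) / det(I−A) ≈
  [   1.3732     0.2010     0.1533     0.2894]
  [   0.7557     1.3277     0.5308     0.3707]
  [   0.6743     0.7237     1.7717     0.9457]
  [   0.6111     0.2539     0.5146     1.3929]
x = (I − A)⁻¹ d = adj(I−A)·d / det(I−A), with det(I−A) = 0.3874125:
  x_1 = (0.532000·320 + 0.077875·400 + 0.059375·360 + 0.112125·120) / 0.3874125 = 236.22 / 0.3874125 ≈ 609.74
  x_2 = (0.292750·320 + 0.514375·400 + 0.205625·360 + 0.143625·120) / 0.3874125 = 390.69 / 0.3874125 ≈ 1008.46
  x_3 = (0.261250·320 + 0.280375·400 + 0.686375·360 + 0.366375·120) / 0.3874125 = 486.81 / 0.3874125 ≈ 1256.57
  x_4 = (0.236750·320 + 0.098375·400 + 0.199375·360 + 0.539625·120) / 0.3874125 = 251.64 / 0.3874125 ≈ 649.54

x_4 = 649.54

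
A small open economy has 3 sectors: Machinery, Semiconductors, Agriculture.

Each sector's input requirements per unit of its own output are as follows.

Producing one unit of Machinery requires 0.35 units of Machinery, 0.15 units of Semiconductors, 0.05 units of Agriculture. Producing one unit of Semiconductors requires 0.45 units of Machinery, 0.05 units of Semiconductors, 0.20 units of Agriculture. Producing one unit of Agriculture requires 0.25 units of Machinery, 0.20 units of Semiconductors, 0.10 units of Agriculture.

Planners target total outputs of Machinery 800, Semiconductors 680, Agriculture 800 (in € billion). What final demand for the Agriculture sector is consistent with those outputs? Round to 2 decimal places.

d_3 = 544.00

I − A =
  [   0.65    -0.45    -0.25]
  [  -0.15     0.95    -0.20]
  [  -0.05    -0.20     0.90]
d = (I − A) x:
  d_1 = (+0.65)·800 + (-0.45)·680 + (-0.25)·800 = 14.00
  d_2 = (-0.15)·800 + (+0.95)·680 + (-0.20)·800 = 366.00
  d_3 = (-0.05)·800 + (-0.20)·680 + (+0.90)·800 = 544.00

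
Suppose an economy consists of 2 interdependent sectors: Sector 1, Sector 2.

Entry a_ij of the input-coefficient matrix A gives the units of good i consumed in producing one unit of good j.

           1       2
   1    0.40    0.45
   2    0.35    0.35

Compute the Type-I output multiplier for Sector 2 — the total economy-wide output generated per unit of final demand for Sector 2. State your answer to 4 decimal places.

I − A =
  [   0.60    -0.45]
  [  -0.35     0.65]
det(I−A) = (0.60)(0.65) − (-0.45)(-0.35) = 0.2325
adj(I−A) = [[0.65, 0.45], [0.35, 0.60]]
(I − A)⁻¹ = adj(I−A) / det(I−A) ≈
  [   2.79570     1.93548]
  [   1.50538     2.58065]
The output multiplier for sector j is the column-j sum of the Leontief inverse (I − A)⁻¹ = adj(I−A) / det(I−A).
Column 2 of adj(I−A): (0.45, 0.60); det(I−A) = 0.2325.
m_2 = (0.45 + 0.60) / 0.2325 = 1.05 / 0.2325 ≈ 4.5161.

m_2 = 4.5161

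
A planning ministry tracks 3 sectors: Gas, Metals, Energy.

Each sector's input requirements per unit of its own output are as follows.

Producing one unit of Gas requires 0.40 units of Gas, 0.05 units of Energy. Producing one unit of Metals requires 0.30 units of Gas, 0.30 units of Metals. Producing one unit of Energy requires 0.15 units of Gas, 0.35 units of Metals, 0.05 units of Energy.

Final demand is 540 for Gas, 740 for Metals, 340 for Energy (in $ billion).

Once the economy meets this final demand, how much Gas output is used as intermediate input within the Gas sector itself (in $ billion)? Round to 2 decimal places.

z_GG = 660.39

I − A =
  [   0.60    -0.30    -0.15]
  [   0.00     0.70    -0.35]
  [  -0.05     0.00     0.95]
Cofactors of I−A, C_ij = (−1)^(i+j)·(minor ij) (rows/columns in the sector order above):
  C_11 = (0.70)(0.95) − (-0.35)(0.00) = 0.6650
  C_12 = −[(0.00)(0.95) − (-0.35)(-0.05)] = 0.0175
  C_13 = (0.00)(0.00) − (0.70)(-0.05) = 0.0350
  C_21 = −[(-0.30)(0.95) − (-0.15)(0.00)] = 0.2850
  C_22 = (0.60)(0.95) − (-0.15)(-0.05) = 0.5625
  C_23 = −[(0.60)(0.00) − (-0.30)(-0.05)] = 0.0150
  C_31 = (-0.30)(-0.35) − (-0.15)(0.70) = 0.2100
  C_32 = −[(0.60)(-0.35) − (-0.15)(0.00)] = 0.2100
  C_33 = (0.60)(0.70) − (-0.30)(0.00) = 0.4200
det(I−A) = Σ_j (I−A)_1j·C_1j = (0.60)(0.6650) + (-0.30)(0.0175) + (-0.15)(0.0350) = 0.3885
adj(I−A) = Cᵀ =
  [ 0.6650   0.2850   0.2100]
  [ 0.0175   0.5625   0.2100]
  [ 0.0350   0.0150   0.4200]
(I − A)⁻¹ = adj(I−A) / det(I−A) ≈
  [   1.7117     0.7336     0.5405]
  [   0.0450     1.4479     0.5405]
  [   0.0901     0.0386     1.0811]
First solve x = (I − A)⁻¹ d = adj(I−A)·d / det(I−A); in particular x_G = (0.6650·540 + 0.2850·740 + 0.2100·340) / 0.3885 = 641.40 / 0.3885 ≈ 1650.9653.
Intermediate flow from G to G: z_GG = a_GG · x_G = 0.40 × 641.40 / 0.3885 = 256.56 / 0.3885 ≈ 660.39.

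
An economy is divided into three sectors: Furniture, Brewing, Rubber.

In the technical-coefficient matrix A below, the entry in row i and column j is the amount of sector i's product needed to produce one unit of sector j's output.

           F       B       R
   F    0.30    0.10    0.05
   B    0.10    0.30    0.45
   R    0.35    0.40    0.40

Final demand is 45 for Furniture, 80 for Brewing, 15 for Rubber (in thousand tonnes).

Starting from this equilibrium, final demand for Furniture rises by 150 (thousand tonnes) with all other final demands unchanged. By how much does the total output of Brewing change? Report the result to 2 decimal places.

I − A =
  [   0.70    -0.10    -0.05]
  [  -0.10     0.70    -0.45]
  [  -0.35    -0.40     0.60]
Cofactors of I−A, C_ij = (−1)^(i+j)·(minor ij) (rows/columns in the sector order above):
  C_11 = (0.70)(0.60) − (-0.45)(-0.40) = 0.2400
  C_12 = −[(-0.10)(0.60) − (-0.45)(-0.35)] = 0.2175
  C_13 = (-0.10)(-0.40) − (0.70)(-0.35) = 0.2850
  C_21 = −[(-0.10)(0.60) − (-0.05)(-0.40)] = 0.0800
  C_22 = (0.70)(0.60) − (-0.05)(-0.35) = 0.4025
  C_23 = −[(0.70)(-0.40) − (-0.10)(-0.35)] = 0.3150
  C_31 = (-0.10)(-0.45) − (-0.05)(0.70) = 0.0800
  C_32 = −[(0.70)(-0.45) − (-0.05)(-0.10)] = 0.3200
  C_33 = (0.70)(0.70) − (-0.10)(-0.10) = 0.4800
det(I−A) = Σ_j (I−A)_1j·C_1j = (0.70)(0.2400) + (-0.10)(0.2175) + (-0.05)(0.2850) = 0.1320
adj(I−A) = Cᵀ =
  [ 0.2400   0.0800   0.0800]
  [ 0.2175   0.4025   0.3200]
  [ 0.2850   0.3150   0.4800]
(I − A)⁻¹ = adj(I−A) / det(I−A) ≈
  [   1.8182     0.6061     0.6061]
  [   1.6477     3.0492     2.4242]
  [   2.1591     2.3864     3.6364]
Δx = (I − A)⁻¹ Δd with Δd having +150 in the Furniture component and 0 elsewhere.
So Δx_B = L_BF · (+150), where L_BF = adj(I−A)_BF / det(I−A) = 0.2175 / 0.1320.
Δx_B = 0.2175 × (+150) / 0.1320 = 32.625 / 0.1320 ≈ 247.16.

Δx_B = 247.16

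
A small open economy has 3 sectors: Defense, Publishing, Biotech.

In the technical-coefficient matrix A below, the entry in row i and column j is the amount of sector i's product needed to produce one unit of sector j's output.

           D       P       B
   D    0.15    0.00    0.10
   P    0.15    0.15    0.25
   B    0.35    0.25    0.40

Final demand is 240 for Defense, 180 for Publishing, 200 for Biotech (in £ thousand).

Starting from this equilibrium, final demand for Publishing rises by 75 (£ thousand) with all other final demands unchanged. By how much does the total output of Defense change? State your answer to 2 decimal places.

I − A =
  [   0.85     0.00    -0.10]
  [  -0.15     0.85    -0.25]
  [  -0.35    -0.25     0.60]
Cofactors of I−A, C_ij = (−1)^(i+j)·(minor ij) (rows/columns in the sector order above):
  C_11 = (0.85)(0.60) − (-0.25)(-0.25) = 0.4475
  C_12 = −[(-0.15)(0.60) − (-0.25)(-0.35)] = 0.1775
  C_13 = (-0.15)(-0.25) − (0.85)(-0.35) = 0.3350
  C_21 = −[(0.00)(0.60) − (-0.10)(-0.25)] = 0.0250
  C_22 = (0.85)(0.60) − (-0.10)(-0.35) = 0.4750
  C_23 = −[(0.85)(-0.25) − (0.00)(-0.35)] = 0.2125
  C_31 = (0.00)(-0.25) − (-0.10)(0.85) = 0.0850
  C_32 = −[(0.85)(-0.25) − (-0.10)(-0.15)] = 0.2275
  C_33 = (0.85)(0.85) − (0.00)(-0.15) = 0.7225
det(I−A) = Σ_j (I−A)_1j·C_1j = (0.85)(0.4475) + (0.00)(0.1775) + (-0.10)(0.3350) = 0.346875
adj(I−A) = Cᵀ =
  [ 0.4475   0.0250   0.0850]
  [ 0.1775   0.4750   0.2275]
  [ 0.3350   0.2125   0.7225]
(I − A)⁻¹ = adj(I−A) / det(I−A) ≈
  [   1.2901     0.0721     0.2450]
  [   0.5117     1.3694     0.6559]
  [   0.9658     0.6126     2.0829]
Δx = (I − A)⁻¹ Δd with Δd having +75 in the Publishing component and 0 elsewhere.
So Δx_D = L_DP · (+75), where L_DP = adj(I−A)_DP / det(I−A) = 0.0250 / 0.346875.
Δx_D = 0.0250 × (+75) / 0.346875 = 1.875 / 0.346875 ≈ 5.41.

Δx_D = 5.41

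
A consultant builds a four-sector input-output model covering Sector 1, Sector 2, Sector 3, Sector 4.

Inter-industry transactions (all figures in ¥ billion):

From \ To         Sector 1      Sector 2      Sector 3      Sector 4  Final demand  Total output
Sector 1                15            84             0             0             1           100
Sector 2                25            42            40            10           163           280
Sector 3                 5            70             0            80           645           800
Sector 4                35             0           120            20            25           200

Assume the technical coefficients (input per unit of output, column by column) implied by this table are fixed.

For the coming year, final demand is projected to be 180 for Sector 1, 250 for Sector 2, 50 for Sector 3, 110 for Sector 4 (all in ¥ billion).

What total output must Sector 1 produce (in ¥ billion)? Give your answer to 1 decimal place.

x_1 = 366.5

Technical coefficients a_ij = z_ij / X_j:
  a_11 = 15/100 = 0.15, a_21 = 25/100 = 0.25, a_31 = 5/100 = 0.05, a_41 = 35/100 = 0.35
  a_12 = 84/280 = 0.30, a_22 = 42/280 = 0.15, a_32 = 70/280 = 0.25, a_42 = 0/280 = 0.00
  a_13 = 0/800 = 0.00, a_23 = 40/800 = 0.05, a_33 = 0/800 = 0.00, a_43 = 120/800 = 0.15
  a_14 = 0/200 = 0.00, a_24 = 10/200 = 0.05, a_34 = 80/200 = 0.40, a_44 = 20/200 = 0.10
I − A =
  [   0.85    -0.30     0.00     0.00]
  [  -0.25     0.85    -0.05    -0.05]
  [  -0.05    -0.25     1.00    -0.40]
  [  -0.35     0.00    -0.15     0.90]
Compute the cofactors C_ij = (−1)^(i+j)·(3×3 minor ij) of I−A; the adjugate is their transpose:
adj(I−A) = Cᵀ =
  [ 0.700875   0.252000   0.015750   0.021000]
  [ 0.237125   0.714000   0.044625   0.059500]
  [ 0.217875   0.246750   0.577500   0.270375]
  [ 0.308875   0.139125   0.102375   0.636125]
det(I−A) = Σ_j (I−A)_1j·C_1j = (0.85)(0.700875) + (-0.30)(0.237125) + (0.00)(0.217875) + (0.00)(0.308875) = 0.52460625
(I − A)⁻¹ = adj(I−A) / det(I−A) ≈
  [   1.3360     0.4804     0.0300     0.0400]
  [   0.4520     1.3610     0.0851     0.1134]
  [   0.4153     0.4704     1.1008     0.5154]
  [   0.5888     0.2652     0.1951     1.2126]
x = (I − A)⁻¹ d = adj(I−A)·d / det(I−A), with det(I−A) = 0.52460625:
  x_1 = (0.700875·180 + 0.252000·250 + 0.015750·50 + 0.021000·110) / 0.52460625 = 192.255 / 0.52460625 ≈ 366.5
  x_2 = (0.237125·180 + 0.714000·250 + 0.044625·50 + 0.059500·110) / 0.52460625 = 229.95875 / 0.52460625 ≈ 438.3
  x_3 = (0.217875·180 + 0.246750·250 + 0.577500·50 + 0.270375·110) / 0.52460625 = 159.52125 / 0.52460625 ≈ 304.1
  x_4 = (0.308875·180 + 0.139125·250 + 0.102375·50 + 0.636125·110) / 0.52460625 = 165.47125 / 0.52460625 ≈ 315.4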